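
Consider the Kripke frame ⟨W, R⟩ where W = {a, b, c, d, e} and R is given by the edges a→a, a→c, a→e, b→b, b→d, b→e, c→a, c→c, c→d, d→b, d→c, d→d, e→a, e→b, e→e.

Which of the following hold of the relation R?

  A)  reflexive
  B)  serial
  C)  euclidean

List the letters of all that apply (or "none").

A, B

(A) reflexive: each world relates to itself.
(B) serial: every world has an R-successor.
(C) not euclidean: a R c and a R e but not c R e.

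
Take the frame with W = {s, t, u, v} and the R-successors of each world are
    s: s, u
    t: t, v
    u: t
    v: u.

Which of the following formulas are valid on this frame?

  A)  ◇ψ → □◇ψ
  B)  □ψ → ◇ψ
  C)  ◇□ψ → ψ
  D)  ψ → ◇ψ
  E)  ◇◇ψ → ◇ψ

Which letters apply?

B

R is not reflexive: not u R u.
R is not symmetric: s R u but not u R s.
R is not transitive: s R u and u R t but not s R t.
R is not euclidean: s R u and s R s but not u R s.
R is serial: every world has an R-successor.
(A) ◇ψ → □◇ψ is axiom 5, which corresponds to the euclidean property. R is not euclidean — not valid.
(B) □ψ → ◇ψ is axiom D, which corresponds to seriality. R is serial — valid.
(C) ◇□ψ → ψ (the dual of axiom B) characterises the symmetric frames. R is not symmetric — not valid.
(D) ψ → ◇ψ is the dual of axiom T, which corresponds to reflexivity. R is not reflexive — not valid.
(E) ◇◇ψ → ◇ψ is the dual of axiom 4; it is valid on a frame exactly when R is transitive. R is not transitive, so not valid.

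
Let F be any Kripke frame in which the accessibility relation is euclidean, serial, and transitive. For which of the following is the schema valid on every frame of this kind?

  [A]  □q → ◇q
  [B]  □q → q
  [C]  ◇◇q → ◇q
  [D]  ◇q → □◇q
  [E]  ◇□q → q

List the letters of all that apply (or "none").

A, C, D

(A) □q → ◇q (axiom D) characterises the serial frames. Every such R is serial — valid.
(B) □q → q is axiom T, which corresponds to reflexivity. Such an R need not be reflexive — not valid.
(C) ◇◇q → ◇q is the dual of axiom 4, which corresponds to transitivity. Every such R is transitive — valid.
(D) ◇q → □◇q is axiom 5, which corresponds to the euclidean property. Every such R is euclidean — valid.
(E) the dual of axiom B: valid iff R is symmetric. Such an R need not be symmetric — not valid.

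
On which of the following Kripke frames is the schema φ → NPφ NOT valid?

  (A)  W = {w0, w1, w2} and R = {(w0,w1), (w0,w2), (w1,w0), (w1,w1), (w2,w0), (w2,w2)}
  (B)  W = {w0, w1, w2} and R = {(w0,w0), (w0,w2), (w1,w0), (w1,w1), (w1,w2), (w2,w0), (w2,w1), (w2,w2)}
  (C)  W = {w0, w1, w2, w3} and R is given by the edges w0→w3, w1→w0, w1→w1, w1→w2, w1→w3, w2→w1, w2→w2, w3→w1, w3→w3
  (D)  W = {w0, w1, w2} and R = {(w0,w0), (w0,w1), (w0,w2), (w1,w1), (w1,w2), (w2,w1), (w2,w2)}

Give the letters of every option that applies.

The schema φ → NPφ is axiom B; it is valid on a frame iff R is symmetric.
(A) R is symmetric (every R-edge is matched by its reverse), so the schema is valid here.
(B) R is not symmetric (w1 R w0 but not w0 R w1), so the schema fails here.
(C) R is not symmetric (w0 R w3 but not w3 R w0), so the schema fails here.
(D) R is not symmetric (w0 R w1 but not w1 R w0), so the schema fails here.

B, C, D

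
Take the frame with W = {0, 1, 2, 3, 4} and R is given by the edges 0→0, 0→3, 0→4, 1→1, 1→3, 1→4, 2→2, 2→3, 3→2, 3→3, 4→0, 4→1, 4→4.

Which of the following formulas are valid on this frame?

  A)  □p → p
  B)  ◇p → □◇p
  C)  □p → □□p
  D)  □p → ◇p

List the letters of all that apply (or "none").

A, D

R is reflexive: each world relates to itself.
R is not transitive: 0 R 3 and 3 R 2 but not 0 R 2.
R is not euclidean: 0 R 3 and 0 R 0 but not 3 R 0.
R is serial: every world has an R-successor.
(A) □p → p (axiom T) characterises the reflexive frames. R is reflexive — valid.
(B) ◇p → □◇p is axiom 5; it is valid on a frame exactly when R is euclidean. R is not euclidean, so not valid.
(C) □p → □□p is axiom 4, which corresponds to transitivity. R is not transitive — not valid.
(D) □p → ◇p is axiom D, which corresponds to seriality. R is serial — valid.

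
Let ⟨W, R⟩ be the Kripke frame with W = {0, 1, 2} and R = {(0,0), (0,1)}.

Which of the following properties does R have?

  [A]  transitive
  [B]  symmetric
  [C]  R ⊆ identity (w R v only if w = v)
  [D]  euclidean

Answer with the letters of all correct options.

A

(A) transitive: R is closed under composition.
(B) not symmetric: 0 R 1 but not 1 R 0.
(C) not ⊆ identity: 0 R 1 with 0 ≠ 1.
(D) not euclidean: 0 R 1 and 0 R 0 but not 1 R 0.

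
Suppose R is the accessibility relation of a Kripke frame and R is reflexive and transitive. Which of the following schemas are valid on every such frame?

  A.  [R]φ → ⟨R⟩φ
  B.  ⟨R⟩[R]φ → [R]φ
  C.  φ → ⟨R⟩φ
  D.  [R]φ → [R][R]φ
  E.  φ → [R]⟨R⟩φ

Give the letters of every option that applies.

A, C, D

Reflexive relations are serial.
(A) [R]φ → ⟨R⟩φ is axiom D; it is valid on a frame exactly when R is serial. Every such R is serial, so valid.
(B) the dual of axiom 5: valid iff R is euclidean. Such an R need not be euclidean — not valid.
(C) φ → ⟨R⟩φ (the dual of axiom T) characterises the reflexive frames. Every such R is reflexive — valid.
(D) axiom 4: valid iff R is transitive. Every such R is transitive — valid.
(E) φ → [R]⟨R⟩φ is axiom B; it is valid on a frame exactly when R is symmetric. Such an R need not be symmetric, so not valid.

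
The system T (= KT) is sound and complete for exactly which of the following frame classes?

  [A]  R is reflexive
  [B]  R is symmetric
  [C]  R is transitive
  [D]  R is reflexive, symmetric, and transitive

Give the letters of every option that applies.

A

(A) T (= KT) is sound and complete for exactly this class.
(B) this class determines KB, not T (= KT).
(C) this class determines K4, not T (= KT).
(D) this class determines S5, not T (= KT).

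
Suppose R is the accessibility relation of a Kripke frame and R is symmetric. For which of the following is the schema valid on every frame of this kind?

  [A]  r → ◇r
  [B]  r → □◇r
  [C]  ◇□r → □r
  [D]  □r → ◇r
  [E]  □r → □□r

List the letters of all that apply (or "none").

B

(A) the dual of axiom T: valid iff R is reflexive. Such an R need not be reflexive — not valid.
(B) r → □◇r is axiom B, which corresponds to symmetry. Every such R is symmetric — valid.
(C) the dual of axiom 5: valid iff R is euclidean. Such an R need not be euclidean — not valid.
(D) □r → ◇r is axiom D, which corresponds to seriality. Such an R need not be serial — not valid.
(E) □r → □□r is axiom 4; it is valid on a frame exactly when R is transitive. Such an R need not be transitive, so not valid.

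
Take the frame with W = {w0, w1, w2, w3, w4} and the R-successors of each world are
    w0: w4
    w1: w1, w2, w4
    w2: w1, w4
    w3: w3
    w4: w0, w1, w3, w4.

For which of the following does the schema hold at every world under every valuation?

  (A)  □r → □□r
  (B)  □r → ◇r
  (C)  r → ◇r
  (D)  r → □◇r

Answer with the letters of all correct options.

B

R is not reflexive: not w0 R w0.
R is not symmetric: w2 R w4 but not w4 R w2.
R is not transitive: w0 R w4 and w4 R w0 but not w0 R w0.
R is serial: every world has an R-successor.
(A) axiom 4: valid iff R is transitive. R is not transitive — not valid.
(B) □r → ◇r (axiom D) characterises the serial frames. R is serial — valid.
(C) r → ◇r is the dual of axiom T; it is valid on a frame exactly when R is reflexive. R is not reflexive, so not valid.
(D) axiom B: valid iff R is symmetric. R is not symmetric — not valid.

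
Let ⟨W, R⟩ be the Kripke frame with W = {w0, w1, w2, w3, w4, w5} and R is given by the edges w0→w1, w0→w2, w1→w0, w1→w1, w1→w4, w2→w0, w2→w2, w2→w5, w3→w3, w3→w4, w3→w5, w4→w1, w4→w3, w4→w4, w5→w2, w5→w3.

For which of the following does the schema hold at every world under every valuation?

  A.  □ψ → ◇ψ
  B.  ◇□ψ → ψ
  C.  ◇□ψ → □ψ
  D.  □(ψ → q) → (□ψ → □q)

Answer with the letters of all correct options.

R is symmetric: every R-edge is matched by its reverse.
R is not euclidean: w0 R w1 and w0 R w2 but not w1 R w2.
R is serial: every world has an R-successor.
(A) □ψ → ◇ψ (axiom D) characterises the serial frames. R is serial — valid.
(B) ◇□ψ → ψ (the dual of axiom B) characterises the symmetric frames. R is symmetric — valid.
(C) the dual of axiom 5: valid iff R is euclidean. R is not euclidean — not valid.
(D) □(ψ → q) → (□ψ → □q) is axiom K, valid on every Kripke frame — valid.

A, B, D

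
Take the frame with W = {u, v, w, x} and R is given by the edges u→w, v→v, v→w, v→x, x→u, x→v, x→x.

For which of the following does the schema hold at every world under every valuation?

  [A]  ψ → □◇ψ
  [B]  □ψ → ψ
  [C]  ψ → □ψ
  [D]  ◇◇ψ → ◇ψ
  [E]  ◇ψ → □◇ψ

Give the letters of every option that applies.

R is not reflexive: not u R u.
R is not symmetric: u R w but not w R u.
R is not transitive: v R x and x R u but not v R u.
R is not euclidean: v R w and v R v but not w R v.
R is not a subset of the identity: u R w with u ≠ w.
(A) ψ → □◇ψ (axiom B) characterises the symmetric frames. R is not symmetric — not valid.
(B) □ψ → ψ (axiom T) characterises the reflexive frames. R is not reflexive — not valid.
(C) ψ → □ψ is valid only on frames where every R-edge is a self-loop. Here R ⊄ identity — not valid.
(D) ◇◇ψ → ◇ψ is the dual of axiom 4, which corresponds to transitivity. R is not transitive — not valid.
(E) axiom 5: valid iff R is euclidean. R is not euclidean — not valid.

none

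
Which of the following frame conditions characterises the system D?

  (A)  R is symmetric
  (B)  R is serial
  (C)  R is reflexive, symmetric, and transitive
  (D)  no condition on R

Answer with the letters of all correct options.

B

(A) this class determines KB, not D.
(B) D is sound and complete for exactly this class.
(C) this class determines S5, not D.
(D) this class determines K, not D.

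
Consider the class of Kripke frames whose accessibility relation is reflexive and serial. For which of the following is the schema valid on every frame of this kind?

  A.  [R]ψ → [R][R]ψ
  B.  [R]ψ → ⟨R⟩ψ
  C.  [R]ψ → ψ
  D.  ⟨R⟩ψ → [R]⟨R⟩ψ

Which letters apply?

B, C

(A) axiom 4: valid iff R is transitive. Such an R need not be transitive — not valid.
(B) [R]ψ → ⟨R⟩ψ is axiom D; it is valid on a frame exactly when R is serial. Every such R is serial, so valid.
(C) [R]ψ → ψ is axiom T; it is valid on a frame exactly when R is reflexive. Every such R is reflexive, so valid.
(D) ⟨R⟩ψ → [R]⟨R⟩ψ (axiom 5) characterises the euclidean frames. Such an R need not be euclidean — not valid.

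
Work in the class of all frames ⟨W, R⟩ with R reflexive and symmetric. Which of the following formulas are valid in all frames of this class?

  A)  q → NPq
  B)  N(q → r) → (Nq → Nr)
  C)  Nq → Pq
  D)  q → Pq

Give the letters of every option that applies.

A, B, C, D

Reflexive relations are serial.
(A) axiom B: valid iff R is symmetric. Every such R is symmetric — valid.
(B) N(q → r) → (Nq → Nr) is the K axiom; it holds on all frames — valid.
(C) axiom D: valid iff R is serial. Every such R is serial — valid.
(D) q → Pq is the dual of axiom T, which corresponds to reflexivity. Every such R is reflexive — valid.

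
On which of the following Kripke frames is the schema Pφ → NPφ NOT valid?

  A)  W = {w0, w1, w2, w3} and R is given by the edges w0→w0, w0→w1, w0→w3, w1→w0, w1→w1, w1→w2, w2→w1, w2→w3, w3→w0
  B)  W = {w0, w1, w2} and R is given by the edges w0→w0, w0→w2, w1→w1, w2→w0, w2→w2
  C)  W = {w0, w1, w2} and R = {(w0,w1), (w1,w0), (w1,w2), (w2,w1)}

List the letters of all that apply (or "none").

The schema Pφ → NPφ is axiom 5; it is valid on a frame iff R is euclidean.
(A) R is not euclidean (w0 R w1 and w0 R w3 but not w1 R w3), so the schema fails here.
(B) R is euclidean (any two R-successors of the same world are R-related), so the schema is valid here.
(C) R is not euclidean (w1 R w0 and w1 R w2 but not w0 R w2), so the schema fails here.

A, C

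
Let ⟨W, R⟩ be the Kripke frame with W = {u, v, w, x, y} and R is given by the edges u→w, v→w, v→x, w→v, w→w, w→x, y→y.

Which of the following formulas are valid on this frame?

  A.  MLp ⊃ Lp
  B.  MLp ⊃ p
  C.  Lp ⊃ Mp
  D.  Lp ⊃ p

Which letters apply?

none

R is not reflexive: not u R u.
R is not symmetric: u R w but not w R u.
R is not euclidean: v R x and v R w but not x R w.
R is not serial: x has no R-successor.
(A) MLp ⊃ Lp is the dual of axiom 5, which corresponds to the euclidean property. R is not euclidean — not valid.
(B) MLp ⊃ p is the dual of axiom B; it is valid on a frame exactly when R is symmetric. R is not symmetric, so not valid.
(C) Lp ⊃ Mp is axiom D, which corresponds to seriality. R is not serial — not valid.
(D) Lp ⊃ p is axiom T, which corresponds to reflexivity. R is not reflexive — not valid.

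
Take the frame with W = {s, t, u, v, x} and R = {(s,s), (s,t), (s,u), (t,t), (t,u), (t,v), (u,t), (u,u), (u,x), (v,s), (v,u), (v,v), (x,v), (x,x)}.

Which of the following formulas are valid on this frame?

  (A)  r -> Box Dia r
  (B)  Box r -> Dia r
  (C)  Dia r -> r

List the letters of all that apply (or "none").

R is not symmetric: s R t but not t R s.
R is serial: every world has an R-successor.
R is not a subset of the identity: s R t with s ≠ t.
(A) r -> Box Dia r (axiom B) characterises the symmetric frames. R is not symmetric — not valid.
(B) axiom D: valid iff R is serial. R is serial — valid.
(C) Dia r -> r is valid only on frames where every R-edge is a self-loop. Here R ⊄ identity — not valid.

B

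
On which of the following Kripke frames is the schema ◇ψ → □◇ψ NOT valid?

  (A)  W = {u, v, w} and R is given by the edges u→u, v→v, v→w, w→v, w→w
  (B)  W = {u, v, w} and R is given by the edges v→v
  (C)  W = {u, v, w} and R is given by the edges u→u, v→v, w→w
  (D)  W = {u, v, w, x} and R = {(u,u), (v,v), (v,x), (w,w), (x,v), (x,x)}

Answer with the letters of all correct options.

none

The schema ◇ψ → □◇ψ is axiom 5; it is valid on a frame iff R is euclidean.
(A) R is euclidean (any two R-successors of the same world are R-related), so the schema is valid here.
(B) R is euclidean (any two R-successors of the same world are R-related), so the schema is valid here.
(C) R is euclidean (any two R-successors of the same world are R-related), so the schema is valid here.
(D) R is euclidean (any two R-successors of the same world are R-related), so the schema is valid here.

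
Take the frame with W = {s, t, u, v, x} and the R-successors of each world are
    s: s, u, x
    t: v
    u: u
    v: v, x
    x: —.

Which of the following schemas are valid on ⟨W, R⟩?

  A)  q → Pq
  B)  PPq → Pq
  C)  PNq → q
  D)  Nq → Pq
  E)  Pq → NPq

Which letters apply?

R is not reflexive: not t R t.
R is not symmetric: s R u but not u R s.
R is not transitive: t R v and v R x but not t R x.
R is not euclidean: s R u and s R s but not u R s.
R is not serial: x has no R-successor.
(A) the dual of axiom T: valid iff R is reflexive. R is not reflexive — not valid.
(B) the dual of axiom 4: valid iff R is transitive. R is not transitive — not valid.
(C) PNq → q is the dual of axiom B; it is valid on a frame exactly when R is symmetric. R is not symmetric, so not valid.
(D) Nq → Pq (axiom D) characterises the serial frames. R is not serial — not valid.
(E) Pq → NPq is axiom 5, which corresponds to the euclidean property. R is not euclidean — not valid.

none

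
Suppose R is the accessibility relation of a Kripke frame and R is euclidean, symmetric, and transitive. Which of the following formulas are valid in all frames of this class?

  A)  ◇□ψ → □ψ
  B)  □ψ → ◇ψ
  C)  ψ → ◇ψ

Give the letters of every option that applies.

A

(A) ◇□ψ → □ψ is the dual of axiom 5, which corresponds to the euclidean property. Every such R is euclidean — valid.
(B) □ψ → ◇ψ is axiom D, which corresponds to seriality. Such an R need not be serial — not valid.
(C) ψ → ◇ψ is the dual of axiom T; it is valid on a frame exactly when R is reflexive. Such an R need not be reflexive, so not valid.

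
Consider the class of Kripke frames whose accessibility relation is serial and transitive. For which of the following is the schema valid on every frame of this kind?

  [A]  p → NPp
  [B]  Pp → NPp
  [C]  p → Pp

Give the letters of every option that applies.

none

(A) p → NPp is axiom B; it is valid on a frame exactly when R is symmetric. Such an R need not be symmetric, so not valid.
(B) Pp → NPp (axiom 5) characterises the euclidean frames. Such an R need not be euclidean — not valid.
(C) p → Pp is the dual of axiom T; it is valid on a frame exactly when R is reflexive. Such an R need not be reflexive, so not valid.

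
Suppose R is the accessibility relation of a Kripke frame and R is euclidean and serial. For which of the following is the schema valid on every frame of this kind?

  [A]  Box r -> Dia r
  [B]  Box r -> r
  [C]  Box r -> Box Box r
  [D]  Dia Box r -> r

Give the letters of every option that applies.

A

(A) Box r -> Dia r is axiom D; it is valid on a frame exactly when R is serial. Every such R is serial, so valid.
(B) Box r -> r is axiom T; it is valid on a frame exactly when R is reflexive. Such an R need not be reflexive, so not valid.
(C) Box r -> Box Box r (axiom 4) characterises the transitive frames. Such an R need not be transitive — not valid.
(D) Dia Box r -> r (the dual of axiom B) characterises the symmetric frames. Such an R need not be symmetric — not valid.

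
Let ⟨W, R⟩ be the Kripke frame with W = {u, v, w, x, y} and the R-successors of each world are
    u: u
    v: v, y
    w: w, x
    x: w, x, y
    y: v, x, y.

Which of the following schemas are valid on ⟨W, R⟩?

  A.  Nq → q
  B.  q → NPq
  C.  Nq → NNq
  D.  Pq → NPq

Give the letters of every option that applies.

R is reflexive: each world relates to itself.
R is symmetric: every R-edge is matched by its reverse.
R is not transitive: v R y and y R x but not v R x.
R is not euclidean: x R w and x R y but not w R y.
(A) Nq → q (axiom T) characterises the reflexive frames. R is reflexive — valid.
(B) axiom B: valid iff R is symmetric. R is symmetric — valid.
(C) Nq → NNq is axiom 4, which corresponds to transitivity. R is not transitive — not valid.
(D) Pq → NPq is axiom 5; it is valid on a frame exactly when R is euclidean. R is not euclidean, so not valid.

A, B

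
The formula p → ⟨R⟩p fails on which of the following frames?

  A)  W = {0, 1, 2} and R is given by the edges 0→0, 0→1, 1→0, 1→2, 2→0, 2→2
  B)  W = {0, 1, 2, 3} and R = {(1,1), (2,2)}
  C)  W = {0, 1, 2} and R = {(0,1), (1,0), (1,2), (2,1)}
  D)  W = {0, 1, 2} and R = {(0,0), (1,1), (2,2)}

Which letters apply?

A, B, C

The schema p → ⟨R⟩p is the dual of axiom T; it is valid on a frame iff R is reflexive.
(A) R is not reflexive (not 1 R 1), so the schema fails here.
(B) R is not reflexive (not 0 R 0), so the schema fails here.
(C) R is not reflexive (not 0 R 0), so the schema fails here.
(D) R is reflexive (each world relates to itself), so the schema is valid here.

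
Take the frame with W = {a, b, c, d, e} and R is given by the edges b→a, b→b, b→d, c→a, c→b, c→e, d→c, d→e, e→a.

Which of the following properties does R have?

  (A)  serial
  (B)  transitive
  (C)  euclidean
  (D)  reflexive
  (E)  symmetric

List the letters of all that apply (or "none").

none

(A) not serial: a has no R-successor.
(B) not transitive: b R d and d R c but not b R c.
(C) not euclidean: b R a and b R b but not a R b.
(D) not reflexive: not a R a.
(E) not symmetric: b R a but not a R b.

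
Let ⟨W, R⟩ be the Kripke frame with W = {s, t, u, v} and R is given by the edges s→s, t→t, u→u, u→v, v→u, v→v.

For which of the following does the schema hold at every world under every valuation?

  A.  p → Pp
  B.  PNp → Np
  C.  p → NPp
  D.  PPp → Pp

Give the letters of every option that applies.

A, B, C, D

R is reflexive: each world relates to itself.
R is symmetric: every R-edge is matched by its reverse.
R is transitive: R is closed under composition.
R is euclidean: any two R-successors of the same world are R-related.
(A) p → Pp is the dual of axiom T; it is valid on a frame exactly when R is reflexive. R is reflexive, so valid.
(B) PNp → Np (the dual of axiom 5) characterises the euclidean frames. R is euclidean — valid.
(C) p → NPp is axiom B; it is valid on a frame exactly when R is symmetric. R is symmetric, so valid.
(D) PPp → Pp is the dual of axiom 4, which corresponds to transitivity. R is transitive — valid.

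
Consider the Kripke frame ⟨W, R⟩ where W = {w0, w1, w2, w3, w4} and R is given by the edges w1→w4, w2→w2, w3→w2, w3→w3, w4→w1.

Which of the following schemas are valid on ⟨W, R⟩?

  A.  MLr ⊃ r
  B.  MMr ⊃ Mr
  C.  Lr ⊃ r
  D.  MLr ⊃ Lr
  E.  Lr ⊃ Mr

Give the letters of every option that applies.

R is not reflexive: not w0 R w0.
R is not symmetric: w3 R w2 but not w2 R w3.
R is not transitive: w1 R w4 and w4 R w1 but not w1 R w1.
R is not euclidean: w3 R w2 and w3 R w3 but not w2 R w3.
R is not serial: w0 has no R-successor.
(A) MLr ⊃ r is the dual of axiom B; it is valid on a frame exactly when R is symmetric. R is not symmetric, so not valid.
(B) MMr ⊃ Mr is the dual of axiom 4, which corresponds to transitivity. R is not transitive — not valid.
(C) axiom T: valid iff R is reflexive. R is not reflexive — not valid.
(D) MLr ⊃ Lr is the dual of axiom 5, which corresponds to the euclidean property. R is not euclidean — not valid.
(E) axiom D: valid iff R is serial. R is not serial — not valid.

none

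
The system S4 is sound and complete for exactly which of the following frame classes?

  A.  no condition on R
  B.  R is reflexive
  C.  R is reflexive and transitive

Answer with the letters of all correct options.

C

(A) this class determines K, not S4.
(B) this class determines T (= KT), not S4.
(C) S4 is sound and complete for exactly this class.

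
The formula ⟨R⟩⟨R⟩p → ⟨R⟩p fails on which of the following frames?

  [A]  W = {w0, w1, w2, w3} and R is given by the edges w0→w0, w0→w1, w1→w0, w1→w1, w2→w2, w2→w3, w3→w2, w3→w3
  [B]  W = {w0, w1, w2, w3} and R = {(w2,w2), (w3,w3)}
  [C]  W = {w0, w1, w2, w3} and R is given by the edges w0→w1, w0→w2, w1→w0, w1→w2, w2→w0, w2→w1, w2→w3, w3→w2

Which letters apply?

C

The schema ⟨R⟩⟨R⟩p → ⟨R⟩p is the dual of axiom 4; it is valid on a frame iff R is transitive.
(A) R is transitive (R is closed under composition), so the schema is valid here.
(B) R is transitive (R is closed under composition), so the schema is valid here.
(C) R is not transitive (w0 R w1 and w1 R w0 but not w0 R w0), so the schema fails here.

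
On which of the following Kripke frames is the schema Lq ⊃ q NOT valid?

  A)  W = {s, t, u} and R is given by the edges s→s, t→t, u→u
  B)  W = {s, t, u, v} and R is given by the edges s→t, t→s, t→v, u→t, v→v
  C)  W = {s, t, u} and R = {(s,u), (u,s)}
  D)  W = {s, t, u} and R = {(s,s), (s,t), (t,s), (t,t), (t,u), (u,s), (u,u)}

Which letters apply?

B, C

The schema Lq ⊃ q is axiom T; it is valid on a frame iff R is reflexive.
(A) R is reflexive (each world relates to itself), so the schema is valid here.
(B) R is not reflexive (not s R s), so the schema fails here.
(C) R is not reflexive (not s R s), so the schema fails here.
(D) R is reflexive (each world relates to itself), so the schema is valid here.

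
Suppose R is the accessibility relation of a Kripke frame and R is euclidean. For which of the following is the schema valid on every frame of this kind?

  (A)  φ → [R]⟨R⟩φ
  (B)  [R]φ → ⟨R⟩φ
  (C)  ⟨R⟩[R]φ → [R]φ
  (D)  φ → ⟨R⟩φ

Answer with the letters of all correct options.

(A) φ → [R]⟨R⟩φ is axiom B, which corresponds to symmetry. Such an R need not be symmetric — not valid.
(B) axiom D: valid iff R is serial. Such an R need not be serial — not valid.
(C) ⟨R⟩[R]φ → [R]φ (the dual of axiom 5) characterises the euclidean frames. Every such R is euclidean — valid.
(D) φ → ⟨R⟩φ is the dual of axiom T, which corresponds to reflexivity. Such an R need not be reflexive — not valid.

C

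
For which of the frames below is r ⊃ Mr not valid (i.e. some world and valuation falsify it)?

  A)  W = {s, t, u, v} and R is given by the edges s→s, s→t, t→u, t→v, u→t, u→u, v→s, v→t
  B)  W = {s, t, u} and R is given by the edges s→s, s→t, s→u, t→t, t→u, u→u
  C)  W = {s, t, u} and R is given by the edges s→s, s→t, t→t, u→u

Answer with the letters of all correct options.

A

The schema r ⊃ Mr is the dual of axiom T; it is valid on a frame iff R is reflexive.
(A) R is not reflexive (not t R t), so the schema fails here.
(B) R is reflexive (each world relates to itself), so the schema is valid here.
(C) R is reflexive (each world relates to itself), so the schema is valid here.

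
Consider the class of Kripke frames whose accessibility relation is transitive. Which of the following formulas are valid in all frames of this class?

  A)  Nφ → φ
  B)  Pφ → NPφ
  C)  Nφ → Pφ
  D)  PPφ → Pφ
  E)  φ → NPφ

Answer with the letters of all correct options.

D

(A) Nφ → φ is axiom T, which corresponds to reflexivity. Such an R need not be reflexive — not valid.
(B) axiom 5: valid iff R is euclidean. Such an R need not be euclidean — not valid.
(C) Nφ → Pφ is axiom D; it is valid on a frame exactly when R is serial. Such an R need not be serial, so not valid.
(D) PPφ → Pφ is the dual of axiom 4, which corresponds to transitivity. Every such R is transitive — valid.
(E) φ → NPφ is axiom B, which corresponds to symmetry. Such an R need not be symmetric — not valid.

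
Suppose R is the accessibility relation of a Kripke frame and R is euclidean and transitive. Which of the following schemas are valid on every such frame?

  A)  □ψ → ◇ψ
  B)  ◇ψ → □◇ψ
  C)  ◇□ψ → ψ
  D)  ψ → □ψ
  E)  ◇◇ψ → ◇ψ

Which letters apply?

(A) □ψ → ◇ψ (axiom D) characterises the serial frames. Such an R need not be serial — not valid.
(B) axiom 5: valid iff R is euclidean. Every such R is euclidean — valid.
(C) ◇□ψ → ψ is the dual of axiom B, which corresponds to symmetry. Such an R need not be symmetric — not valid.
(D) ψ → □ψ (equivalent to ◇p→p) corresponds to R being a subset of the identity. Such an R need not be a subset of the identity, so not valid.
(E) ◇◇ψ → ◇ψ is the dual of axiom 4, which corresponds to transitivity. Every such R is transitive — valid.

B, E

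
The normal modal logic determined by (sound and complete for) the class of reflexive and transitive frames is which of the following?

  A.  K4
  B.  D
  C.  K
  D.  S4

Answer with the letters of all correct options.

(A) K4 is determined by the class of transitive frames.
(B) D is determined by the class of serial frames.
(C) K is determined by the class of arbitrary frames.
(D) S4 is determined by exactly this class.

D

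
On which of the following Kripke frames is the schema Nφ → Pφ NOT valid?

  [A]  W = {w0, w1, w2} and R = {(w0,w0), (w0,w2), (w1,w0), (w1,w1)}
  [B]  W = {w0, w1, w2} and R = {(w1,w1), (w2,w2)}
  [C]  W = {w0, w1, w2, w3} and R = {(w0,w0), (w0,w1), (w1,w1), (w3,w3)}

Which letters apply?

A, B, C

The schema Nφ → Pφ is axiom D; it is valid on a frame iff R is serial.
(A) R is not serial (w2 has no R-successor), so the schema fails here.
(B) R is not serial (w0 has no R-successor), so the schema fails here.
(C) R is not serial (w2 has no R-successor), so the schema fails here.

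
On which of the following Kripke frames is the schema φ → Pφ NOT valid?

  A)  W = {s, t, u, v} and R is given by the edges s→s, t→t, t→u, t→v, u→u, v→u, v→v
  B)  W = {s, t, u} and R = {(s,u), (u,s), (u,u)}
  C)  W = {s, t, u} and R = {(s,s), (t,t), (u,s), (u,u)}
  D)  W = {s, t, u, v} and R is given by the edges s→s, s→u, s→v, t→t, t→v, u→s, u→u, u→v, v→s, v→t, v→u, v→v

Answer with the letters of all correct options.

B

The schema φ → Pφ is the dual of axiom T; it is valid on a frame iff R is reflexive.
(A) R is reflexive (each world relates to itself), so the schema is valid here.
(B) R is not reflexive (not s R s), so the schema fails here.
(C) R is reflexive (each world relates to itself), so the schema is valid here.
(D) R is reflexive (each world relates to itself), so the schema is valid here.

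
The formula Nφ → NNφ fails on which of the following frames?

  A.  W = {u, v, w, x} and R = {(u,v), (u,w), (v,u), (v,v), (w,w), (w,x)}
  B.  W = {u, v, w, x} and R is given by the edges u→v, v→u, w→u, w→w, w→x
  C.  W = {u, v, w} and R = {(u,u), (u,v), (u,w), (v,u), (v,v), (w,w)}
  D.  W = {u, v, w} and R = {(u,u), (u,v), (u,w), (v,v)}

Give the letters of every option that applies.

The schema Nφ → NNφ is axiom 4; it is valid on a frame iff R is transitive.
(A) R is not transitive (u R v and v R u but not u R u), so the schema fails here.
(B) R is not transitive (u R v and v R u but not u R u), so the schema fails here.
(C) R is not transitive (v R u and u R w but not v R w), so the schema fails here.
(D) R is transitive (R is closed under composition), so the schema is valid here.

A, B, C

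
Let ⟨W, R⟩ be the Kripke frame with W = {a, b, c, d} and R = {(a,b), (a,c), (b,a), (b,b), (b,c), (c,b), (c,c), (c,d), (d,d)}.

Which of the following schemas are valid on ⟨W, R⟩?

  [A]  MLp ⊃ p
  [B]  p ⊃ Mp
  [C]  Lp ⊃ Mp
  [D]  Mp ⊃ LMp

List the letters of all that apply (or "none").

R is not reflexive: not a R a.
R is not symmetric: a R c but not c R a.
R is not euclidean: b R c and b R a but not c R a.
R is serial: every world has an R-successor.
(A) MLp ⊃ p is the dual of axiom B, which corresponds to symmetry. R is not symmetric — not valid.
(B) p ⊃ Mp is the dual of axiom T; it is valid on a frame exactly when R is reflexive. R is not reflexive, so not valid.
(C) axiom D: valid iff R is serial. R is serial — valid.
(D) axiom 5: valid iff R is euclidean. R is not euclidean — not valid.

C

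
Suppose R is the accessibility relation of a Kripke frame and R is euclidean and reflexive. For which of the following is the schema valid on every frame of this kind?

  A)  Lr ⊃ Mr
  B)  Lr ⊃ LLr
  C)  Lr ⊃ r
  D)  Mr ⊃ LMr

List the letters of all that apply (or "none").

A reflexive euclidean relation is also symmetric (from wRw and wRv the euclidean condition gives vRw) and hence transitive; it is an equivalence relation.
(A) Lr ⊃ Mr (axiom D) characterises the serial frames. Every such R is serial — valid.
(B) Lr ⊃ LLr is axiom 4, which corresponds to transitivity. Every such R is transitive — valid.
(C) Lr ⊃ r (axiom T) characterises the reflexive frames. Every such R is reflexive — valid.
(D) Mr ⊃ LMr is axiom 5, which corresponds to the euclidean property. Every such R is euclidean — valid.

A, B, C, D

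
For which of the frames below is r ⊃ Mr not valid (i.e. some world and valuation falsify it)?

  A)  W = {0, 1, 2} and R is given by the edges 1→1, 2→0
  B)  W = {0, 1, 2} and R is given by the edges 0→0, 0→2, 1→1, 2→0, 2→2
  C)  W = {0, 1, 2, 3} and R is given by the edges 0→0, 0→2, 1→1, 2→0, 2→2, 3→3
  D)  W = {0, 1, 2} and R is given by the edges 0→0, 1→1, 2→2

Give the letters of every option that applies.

The schema r ⊃ Mr is the dual of axiom T; it is valid on a frame iff R is reflexive.
(A) R is not reflexive (not 0 R 0), so the schema fails here.
(B) R is reflexive (each world relates to itself), so the schema is valid here.
(C) R is reflexive (each world relates to itself), so the schema is valid here.
(D) R is reflexive (each world relates to itself), so the schema is valid here.

A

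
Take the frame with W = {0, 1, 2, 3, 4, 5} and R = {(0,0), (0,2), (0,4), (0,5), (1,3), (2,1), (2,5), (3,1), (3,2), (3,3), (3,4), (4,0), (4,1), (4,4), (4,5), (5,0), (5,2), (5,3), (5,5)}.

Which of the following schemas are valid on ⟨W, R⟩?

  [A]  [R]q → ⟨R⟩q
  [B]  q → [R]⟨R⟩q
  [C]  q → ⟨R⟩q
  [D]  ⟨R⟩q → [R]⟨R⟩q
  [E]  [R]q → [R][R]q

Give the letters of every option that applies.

R is not reflexive: not 1 R 1.
R is not symmetric: 0 R 2 but not 2 R 0.
R is not transitive: 0 R 2 and 2 R 1 but not 0 R 1.
R is not euclidean: 0 R 2 and 0 R 0 but not 2 R 0.
R is serial: every world has an R-successor.
(A) axiom D: valid iff R is serial. R is serial — valid.
(B) q → [R]⟨R⟩q is axiom B; it is valid on a frame exactly when R is symmetric. R is not symmetric, so not valid.
(C) q → ⟨R⟩q is the dual of axiom T; it is valid on a frame exactly when R is reflexive. R is not reflexive, so not valid.
(D) axiom 5: valid iff R is euclidean. R is not euclidean — not valid.
(E) axiom 4: valid iff R is transitive. R is not transitive — not valid.

A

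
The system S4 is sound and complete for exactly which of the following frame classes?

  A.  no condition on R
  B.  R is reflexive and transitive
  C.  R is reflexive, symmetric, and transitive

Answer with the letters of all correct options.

B

(A) this class determines K, not S4.
(B) S4 is sound and complete for exactly this class.
(C) this class determines S5, not S4.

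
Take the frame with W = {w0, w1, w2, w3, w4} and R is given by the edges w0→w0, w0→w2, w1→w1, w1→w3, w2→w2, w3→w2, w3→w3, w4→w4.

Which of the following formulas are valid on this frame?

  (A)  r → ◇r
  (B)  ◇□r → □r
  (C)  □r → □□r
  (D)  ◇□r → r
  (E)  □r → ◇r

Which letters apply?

A, E

R is reflexive: each world relates to itself.
R is not symmetric: w0 R w2 but not w2 R w0.
R is not transitive: w1 R w3 and w3 R w2 but not w1 R w2.
R is not euclidean: w0 R w2 and w0 R w0 but not w2 R w0.
R is serial: every world has an R-successor.
(A) r → ◇r is the dual of axiom T, which corresponds to reflexivity. R is reflexive — valid.
(B) ◇□r → □r is the dual of axiom 5, which corresponds to the euclidean property. R is not euclidean — not valid.
(C) axiom 4: valid iff R is transitive. R is not transitive — not valid.
(D) ◇□r → r is the dual of axiom B; it is valid on a frame exactly when R is symmetric. R is not symmetric, so not valid.
(E) □r → ◇r is axiom D, which corresponds to seriality. R is serial — valid.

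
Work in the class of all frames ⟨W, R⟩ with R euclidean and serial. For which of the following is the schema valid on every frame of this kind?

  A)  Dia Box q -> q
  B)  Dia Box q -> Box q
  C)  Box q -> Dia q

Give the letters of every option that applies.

(A) Dia Box q -> q is the dual of axiom B; it is valid on a frame exactly when R is symmetric. Such an R need not be symmetric, so not valid.
(B) Dia Box q -> Box q (the dual of axiom 5) characterises the euclidean frames. Every such R is euclidean — valid.
(C) Box q -> Dia q (axiom D) characterises the serial frames. Every such R is serial — valid.

B, C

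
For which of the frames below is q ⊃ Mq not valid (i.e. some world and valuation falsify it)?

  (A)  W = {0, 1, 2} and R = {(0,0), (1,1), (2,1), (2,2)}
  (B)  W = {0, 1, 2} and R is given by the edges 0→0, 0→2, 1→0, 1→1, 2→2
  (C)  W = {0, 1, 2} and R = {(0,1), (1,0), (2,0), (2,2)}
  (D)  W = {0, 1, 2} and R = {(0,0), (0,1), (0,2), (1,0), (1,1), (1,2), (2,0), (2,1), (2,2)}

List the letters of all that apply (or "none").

C

The schema q ⊃ Mq is the dual of axiom T; it is valid on a frame iff R is reflexive.
(A) R is reflexive (each world relates to itself), so the schema is valid here.
(B) R is reflexive (each world relates to itself), so the schema is valid here.
(C) R is not reflexive (not 0 R 0), so the schema fails here.
(D) R is reflexive (each world relates to itself), so the schema is valid here.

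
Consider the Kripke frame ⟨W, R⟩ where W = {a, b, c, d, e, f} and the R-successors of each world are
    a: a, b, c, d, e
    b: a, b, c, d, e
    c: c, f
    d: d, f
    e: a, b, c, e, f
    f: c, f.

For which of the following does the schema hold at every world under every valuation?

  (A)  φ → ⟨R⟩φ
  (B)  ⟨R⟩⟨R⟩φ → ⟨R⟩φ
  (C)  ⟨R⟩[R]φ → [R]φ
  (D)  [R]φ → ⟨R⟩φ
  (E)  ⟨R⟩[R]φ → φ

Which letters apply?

A, D

R is reflexive: each world relates to itself.
R is not symmetric: a R c but not c R a.
R is not transitive: a R c and c R f but not a R f.
R is not euclidean: a R c and a R a but not c R a.
R is serial: every world has an R-successor.
(A) φ → ⟨R⟩φ is the dual of axiom T; it is valid on a frame exactly when R is reflexive. R is reflexive, so valid.
(B) ⟨R⟩⟨R⟩φ → ⟨R⟩φ is the dual of axiom 4, which corresponds to transitivity. R is not transitive — not valid.
(C) ⟨R⟩[R]φ → [R]φ is the dual of axiom 5; it is valid on a frame exactly when R is euclidean. R is not euclidean, so not valid.
(D) [R]φ → ⟨R⟩φ (axiom D) characterises the serial frames. R is serial — valid.
(E) ⟨R⟩[R]φ → φ is the dual of axiom B; it is valid on a frame exactly when R is symmetric. R is not symmetric, so not valid.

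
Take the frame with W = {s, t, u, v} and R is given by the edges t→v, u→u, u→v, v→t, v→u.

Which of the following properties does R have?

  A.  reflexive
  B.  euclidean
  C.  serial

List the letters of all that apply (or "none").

(A) not reflexive: not s R s.
(B) not euclidean: v R t and v R u but not t R u.
(C) not serial: s has no R-successor.

none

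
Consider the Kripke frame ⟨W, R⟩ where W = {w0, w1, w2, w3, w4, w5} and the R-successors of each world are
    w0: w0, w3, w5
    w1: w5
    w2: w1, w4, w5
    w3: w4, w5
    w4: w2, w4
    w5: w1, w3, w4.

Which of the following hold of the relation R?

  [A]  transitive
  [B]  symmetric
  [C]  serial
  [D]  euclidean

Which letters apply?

(A) not transitive: w0 R w3 and w3 R w4 but not w0 R w4.
(B) not symmetric: w0 R w3 but not w3 R w0.
(C) serial: every world has an R-successor.
(D) not euclidean: w0 R w3 and w0 R w0 but not w3 R w0.

C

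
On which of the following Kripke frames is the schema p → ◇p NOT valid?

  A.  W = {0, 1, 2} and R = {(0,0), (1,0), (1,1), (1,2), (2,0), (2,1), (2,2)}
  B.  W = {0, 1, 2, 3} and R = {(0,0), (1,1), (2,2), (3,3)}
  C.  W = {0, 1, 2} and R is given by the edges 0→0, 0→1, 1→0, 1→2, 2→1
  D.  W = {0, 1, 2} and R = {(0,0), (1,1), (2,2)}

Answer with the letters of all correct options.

C

The schema p → ◇p is the dual of axiom T; it is valid on a frame iff R is reflexive.
(A) R is reflexive (each world relates to itself), so the schema is valid here.
(B) R is reflexive (each world relates to itself), so the schema is valid here.
(C) R is not reflexive (not 1 R 1), so the schema fails here.
(D) R is reflexive (each world relates to itself), so the schema is valid here.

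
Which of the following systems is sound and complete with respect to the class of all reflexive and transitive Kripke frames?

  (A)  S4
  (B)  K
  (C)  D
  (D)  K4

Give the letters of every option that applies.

A

(A) S4 is determined by exactly this class.
(B) K is determined by the class of arbitrary frames.
(C) D is determined by the class of serial frames.
(D) K4 is determined by the class of transitive frames.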